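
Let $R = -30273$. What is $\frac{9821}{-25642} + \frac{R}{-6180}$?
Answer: $\frac{119261081}{26411260} \approx 4.5155$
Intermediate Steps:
$\frac{9821}{-25642} + \frac{R}{-6180} = \frac{9821}{-25642} - \frac{30273}{-6180} = 9821 \left(- \frac{1}{25642}\right) - - \frac{10091}{2060} = - \frac{9821}{25642} + \frac{10091}{2060} = \frac{119261081}{26411260}$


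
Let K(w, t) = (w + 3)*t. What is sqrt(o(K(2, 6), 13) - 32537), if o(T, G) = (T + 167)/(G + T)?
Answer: I*sqrt(60152442)/43 ≈ 180.37*I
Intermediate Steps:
K(w, t) = t*(3 + w) (K(w, t) = (3 + w)*t = t*(3 + w))
o(T, G) = (167 + T)/(G + T)
sqrt(o(K(2, 6), 13) - 32537) = sqrt((167 + 6*(3 + 2))/(13 + 6*(3 + 2)) - 32537) = sqrt((167 + 6*5)/(13 + 6*5) - 32537) = sqrt((167 + 30)/(13 + 30) - 32537) = sqrt(197/43 - 32537) = sqrt(-1398894/43) = I*sqrt(60152442)/43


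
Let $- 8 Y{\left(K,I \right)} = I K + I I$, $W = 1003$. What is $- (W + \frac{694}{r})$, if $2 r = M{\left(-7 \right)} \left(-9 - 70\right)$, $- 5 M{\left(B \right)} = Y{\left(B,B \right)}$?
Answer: $- \frac{3854853}{3871} \approx -995.83$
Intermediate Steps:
$Y{\left(K,I \right)} = - \frac{I^{2}}{8} - \frac{I K}{8}$ ($Y{\left(K,I \right)} = - \frac{I K + I I}{8} = - \frac{I K + I^{2}}{8} = - \frac{I^{2} + I K}{8} = - \frac{I^{2}}{8} - \frac{I K}{8}$)
$M{\left(B \right)} = \frac{B^{2}}{20}$ ($M{\left(B \right)} = - \frac{\left(- \frac{1}{8}\right) B \left(B + B\right)}{5} = - \frac{\left(- \frac{1}{8}\right) B 2 B}{5} = - \frac{\left(- \frac{1}{4}\right) B^{2}}{5} = \frac{B^{2}}{20}$)
$r = - \frac{3871}{40}$ ($r = \frac{\frac{\left(-7\right)^{2}}{20} \left(-9 - 70\right)}{2} = \frac{\frac{1}{20} \cdot 49 \left(-79\right)}{2} = \frac{\frac{49}{20} \left(-79\right)}{2} = \frac{1}{2} \left(- \frac{3871}{20}\right) = - \frac{3871}{40} \approx -96.775$)
$- (W + \frac{694}{r}) = - (1003 + \frac{694}{- \frac{3871}{40}}) = - (1003 + 694 \left(- \frac{40}{3871}\right)) = - (1003 - \frac{27760}{3871}) = \left(-1\right) \frac{3854853}{3871} = - \frac{3854853}{3871}$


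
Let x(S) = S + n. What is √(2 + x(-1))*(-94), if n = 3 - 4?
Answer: 0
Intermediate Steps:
n = -1
x(S) = -1 + S (x(S) = S - 1 = -1 + S)
√(2 + x(-1))*(-94) = √(2 + (-1 - 1))*(-94) = √(2 - 2)*(-94) = √0*(-94) = 0*(-94) = 0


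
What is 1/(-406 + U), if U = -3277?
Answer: -1/3683 ≈ -0.00027152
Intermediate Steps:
1/(-406 + U) = 1/(-406 - 3277) = 1/(-3683) = -1/3683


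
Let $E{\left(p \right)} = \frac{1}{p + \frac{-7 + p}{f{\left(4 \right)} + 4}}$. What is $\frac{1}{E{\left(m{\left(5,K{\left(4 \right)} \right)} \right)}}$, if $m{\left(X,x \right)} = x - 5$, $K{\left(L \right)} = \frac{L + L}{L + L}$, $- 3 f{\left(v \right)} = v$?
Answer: $- \frac{65}{8} \approx -8.125$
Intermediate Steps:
$f{\left(v \right)} = - \frac{v}{3}$
$K{\left(L \right)} = 1$ ($K{\left(L \right)} = \frac{2 L}{2 L} = 2 L \frac{1}{2 L} = 1$)
$m{\left(X,x \right)} = -5 + x$ ($m{\left(X,x \right)} = x - 5 = -5 + x$)
$E{\left(p \right)} = \frac{1}{- \frac{21}{8} + \frac{11 p}{8}}$ ($E{\left(p \right)} = \frac{1}{p + \frac{-7 + p}{\left(- \frac{1}{3}\right) 4 + 4}} = \frac{1}{p + \frac{-7 + p}{- \frac{4}{3} + 4}} = \frac{1}{p + \frac{-7 + p}{\frac{8}{3}}} = \frac{1}{p + \left(-7 + p\right) \frac{3}{8}} = \frac{1}{p + \left(- \frac{21}{8} + \frac{3 p}{8}\right)} = \frac{1}{- \frac{21}{8} + \frac{11 p}{8}}$)
$\frac{1}{E{\left(m{\left(5,K{\left(4 \right)} \right)} \right)}} = \frac{1}{8 \frac{1}{-21 + 11 \left(-5 + 1\right)}} = \frac{1}{8 \frac{1}{-21 + 11 \left(-4\right)}} = \frac{1}{8 \frac{1}{-21 - 44}} = \frac{1}{8 \frac{1}{-65}} = \frac{1}{8 \left(- \frac{1}{65}\right)} = \frac{1}{- \frac{8}{65}} = - \frac{65}{8}$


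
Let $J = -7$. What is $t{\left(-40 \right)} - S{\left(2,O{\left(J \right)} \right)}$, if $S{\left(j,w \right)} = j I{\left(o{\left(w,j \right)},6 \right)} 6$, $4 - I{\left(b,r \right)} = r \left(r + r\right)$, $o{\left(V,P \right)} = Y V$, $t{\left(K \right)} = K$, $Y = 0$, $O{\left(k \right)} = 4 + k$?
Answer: $776$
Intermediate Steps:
$o{\left(V,P \right)} = 0$ ($o{\left(V,P \right)} = 0 V = 0$)
$I{\left(b,r \right)} = 4 - 2 r^{2}$ ($I{\left(b,r \right)} = 4 - r \left(r + r\right) = 4 - r 2 r = 4 - 2 r^{2}$)
$S{\left(j,w \right)} = - 408 j$ ($S{\left(j,w \right)} = j \left(4 - 2 \cdot 6^{2}\right) 6 = j \left(4 - 72\right) 6 = j \left(-68\right) 6 = - 68 j 6 = - 408 j$)
$t{\left(-40 \right)} - S{\left(2,O{\left(J \right)} \right)} = -40 - \left(-408\right) 2 = -40 - -816 = -40 + 816 = 776$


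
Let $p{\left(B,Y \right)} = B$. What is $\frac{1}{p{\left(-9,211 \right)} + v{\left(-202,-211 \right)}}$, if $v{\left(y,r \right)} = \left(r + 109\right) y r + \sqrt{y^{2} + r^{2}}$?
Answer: $- \frac{4347453}{18900347501884} - \frac{5 \sqrt{3413}}{18900347501884} \approx -2.3004 \cdot 10^{-7}$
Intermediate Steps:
$v{\left(y,r \right)} = \sqrt{r^{2} + y^{2}} + r y \left(109 + r\right)$ ($v{\left(y,r \right)} = \left(109 + r\right) y r + \sqrt{r^{2} + y^{2}} = y \left(109 + r\right) r + \sqrt{r^{2} + y^{2}} = r y \left(109 + r\right) + \sqrt{r^{2} + y^{2}} = \sqrt{r^{2} + y^{2}} + r y \left(109 + r\right)$)
$\frac{1}{p{\left(-9,211 \right)} + v{\left(-202,-211 \right)}} = \frac{1}{-9 + \left(\sqrt{\left(-211\right)^{2} + \left(-202\right)^{2}} - 202 \left(-211\right)^{2} + 109 \left(-211\right) \left(-202\right)\right)} = \frac{1}{-9 + \left(\sqrt{44521 + 40804} - 8993242 + 4645798\right)} = \frac{1}{-9 + \left(\sqrt{85325} - 8993242 + 4645798\right)} = \frac{1}{-9 + \left(5 \sqrt{3413} - 8993242 + 4645798\right)} = \frac{1}{-9 - \left(4347444 - 5 \sqrt{3413}\right)} = \frac{1}{-4347453 + 5 \sqrt{3413}}$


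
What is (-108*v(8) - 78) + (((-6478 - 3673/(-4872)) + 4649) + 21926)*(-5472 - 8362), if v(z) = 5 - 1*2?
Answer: -677287728941/2436 ≈ -2.7803e+8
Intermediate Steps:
v(z) = 3 (v(z) = 5 - 2 = 3)
(-108*v(8) - 78) + (((-6478 - 3673/(-4872)) + 4649) + 21926)*(-5472 - 8362) = (-108*3 - 78) + (((-6478 - 3673/(-4872)) + 4649) + 21926)*(-5472 - 8362) = (-324 - 78) + (((-6478 - 3673*(-1/4872)) + 4649) + 21926)*(-13834) = -402 + (((-6478 + 3673/4872) + 4649) + 21926)*(-13834) = -402 + ((-31557143/4872 + 4649) + 21926)*(-13834) = -402 + (-8907215/4872 + 21926)*(-13834) = -402 + (97916257/4872)*(-13834) = -402 - 677286749669/2436 = -677287728941/2436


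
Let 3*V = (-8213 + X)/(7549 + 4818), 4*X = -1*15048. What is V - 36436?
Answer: -1351824011/37101 ≈ -36436.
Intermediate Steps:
X = -3762 (X = (-1*15048)/4 = (¼)*(-15048) = -3762)
V = -11975/37101 (V = ((-8213 - 3762)/(7549 + 4818))/3 = (-11975/12367)/3 = (-11975*1/12367)/3 = (⅓)*(-11975/12367) = -11975/37101 ≈ -0.32277)
V - 36436 = -11975/37101 - 36436 = -1351824011/37101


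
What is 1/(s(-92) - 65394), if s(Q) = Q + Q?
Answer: -1/65578 ≈ -1.5249e-5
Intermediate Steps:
s(Q) = 2*Q
1/(s(-92) - 65394) = 1/(2*(-92) - 65394) = 1/(-184 - 65394) = 1/(-65578) = -1/65578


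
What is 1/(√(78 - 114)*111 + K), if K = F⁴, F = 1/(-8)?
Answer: 4096/7441634820097 - 11173625856*I/7441634820097 ≈ 5.5042e-10 - 0.0015015*I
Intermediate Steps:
F = -⅛ ≈ -0.12500
K = 1/4096 (K = (-⅛)⁴ = 1/4096 ≈ 0.00024414)
1/(√(78 - 114)*111 + K) = 1/(√(78 - 114)*111 + 1/4096) = 1/(√(-36)*111 + 1/4096) = 1/((6*I)*111 + 1/4096) = 1/(666*I + 1/4096) = 1/(1/4096 + 666*I) = 16777216*(1/4096 - 666*I)/7441634820097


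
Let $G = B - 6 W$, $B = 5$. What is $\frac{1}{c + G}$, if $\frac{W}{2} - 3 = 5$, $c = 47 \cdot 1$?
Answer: $- \frac{1}{44} \approx -0.022727$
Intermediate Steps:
$c = 47$
$W = 16$ ($W = 6 + 2 \cdot 5 = 6 + 10 = 16$)
$G = -91$ ($G = 5 - 96 = -91$)
$\frac{1}{c + G} = \frac{1}{47 - 91} = \frac{1}{-44} = - \frac{1}{44}$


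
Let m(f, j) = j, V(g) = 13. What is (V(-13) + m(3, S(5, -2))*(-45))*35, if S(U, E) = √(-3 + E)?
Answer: 455 - 1575*I*√5 ≈ 455.0 - 3521.8*I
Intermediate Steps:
(V(-13) + m(3, S(5, -2))*(-45))*35 = (13 + √(-3 - 2)*(-45))*35 = (13 + √(-5)*(-45))*35 = (13 + (I*√5)*(-45))*35 = (13 - 45*I*√5)*35 = 455 - 1575*I*√5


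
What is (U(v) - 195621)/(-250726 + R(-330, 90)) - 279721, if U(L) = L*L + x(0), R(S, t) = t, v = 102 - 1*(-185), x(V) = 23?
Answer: -70108039327/250636 ≈ -2.7972e+5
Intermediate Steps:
v = 287 (v = 102 + 185 = 287)
U(L) = 23 + L**2 (U(L) = L*L + 23 = L**2 + 23 = 23 + L**2)
(U(v) - 195621)/(-250726 + R(-330, 90)) - 279721 = ((23 + 287**2) - 195621)/(-250726 + 90) - 279721 = ((23 + 82369) - 195621)/(-250636) - 279721 = (82392 - 195621)*(-1/250636) - 279721 = -113229*(-1/250636) - 279721 = 113229/250636 - 279721 = -70108039327/250636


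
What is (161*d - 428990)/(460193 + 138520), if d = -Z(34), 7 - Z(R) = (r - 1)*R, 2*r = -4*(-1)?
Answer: -424643/598713 ≈ -0.70926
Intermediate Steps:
r = 2 (r = (-4*(-1))/2 = (1/2)*4 = 2)
Z(R) = 7 - R (Z(R) = 7 - (2 - 1)*R = 7 - R)
d = 27 (d = -(7 - 1*34) = -(7 - 34) = -1*(-27) = 27)
(161*d - 428990)/(460193 + 138520) = (161*27 - 428990)/(460193 + 138520) = (4347 - 428990)/598713 = -424643*1/598713 = -424643/598713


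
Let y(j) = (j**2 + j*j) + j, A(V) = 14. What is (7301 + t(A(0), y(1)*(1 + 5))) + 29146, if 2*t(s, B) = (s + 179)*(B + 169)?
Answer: 108985/2 ≈ 54493.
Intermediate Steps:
y(j) = j + 2*j**2 (y(j) = (j**2 + j**2) + j = 2*j**2 + j = j + 2*j**2)
t(s, B) = (169 + B)*(179 + s)/2 (t(s, B) = ((s + 179)*(B + 169))/2 = ((179 + s)*(169 + B))/2 = ((169 + B)*(179 + s))/2 = (169 + B)*(179 + s)/2)
(7301 + t(A(0), y(1)*(1 + 5))) + 29146 = (7301 + (30251/2 + (169/2)*14 + 179*((1*(1 + 2*1))*(1 + 5))/2 + (1/2)*((1*(1 + 2*1))*(1 + 5))*14)) + 29146 = (7301 + (30251/2 + 1183 + 179*((1*(1 + 2))*6)/2 + (1/2)*((1*(1 + 2))*6)*14)) + 29146 = (7301 + (30251/2 + 1183 + 179*((1*3)*6)/2 + (1/2)*((1*3)*6)*14)) + 29146 = (7301 + (30251/2 + 1183 + 179*(3*6)/2 + (1/2)*(3*6)*14)) + 29146 = (7301 + (30251/2 + 1183 + (179/2)*18 + (1/2)*18*14)) + 29146 = (7301 + (30251/2 + 1183 + 1611 + 126)) + 29146 = (7301 + 36091/2) + 29146 = 50693/2 + 29146 = 108985/2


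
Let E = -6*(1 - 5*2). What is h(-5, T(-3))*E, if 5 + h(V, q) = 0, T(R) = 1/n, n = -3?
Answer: -270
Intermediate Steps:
T(R) = -⅓ (T(R) = 1/(-3) = -⅓)
h(V, q) = -5 (h(V, q) = -5 + 0 = -5)
E = 54 (E = -6*(1 - 10) = -6*(-9) = 54)
h(-5, T(-3))*E = -5*54 = -270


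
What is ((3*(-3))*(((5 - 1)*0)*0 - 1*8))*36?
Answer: 2592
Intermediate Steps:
((3*(-3))*(((5 - 1)*0)*0 - 1*8))*36 = -9*((4*0)*0 - 8)*36 = -9*(0*0 - 8)*36 = -9*(0 - 8)*36 = -9*(-8)*36 = 72*36 = 2592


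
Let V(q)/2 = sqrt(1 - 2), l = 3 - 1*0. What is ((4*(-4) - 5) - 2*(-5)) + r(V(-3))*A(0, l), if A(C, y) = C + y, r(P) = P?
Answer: -11 + 6*I ≈ -11.0 + 6.0*I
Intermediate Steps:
l = 3 (l = 3 + 0 = 3)
V(q) = 2*I (V(q) = 2*sqrt(1 - 2) = 2*sqrt(-1) = 2*I)
((4*(-4) - 5) - 2*(-5)) + r(V(-3))*A(0, l) = ((4*(-4) - 5) - 2*(-5)) + (2*I)*(0 + 3) = ((-16 - 5) + 10) + (2*I)*3 = (-21 + 10) + 6*I = -11 + 6*I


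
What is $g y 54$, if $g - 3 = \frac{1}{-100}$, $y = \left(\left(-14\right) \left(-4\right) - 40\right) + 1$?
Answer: $\frac{137241}{50} \approx 2744.8$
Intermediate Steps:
$y = 17$ ($y = \left(56 - 40\right) + 1 = 16 + 1 = 17$)
$g = \frac{299}{100}$ ($g = 3 + \frac{1}{-100} = 3 - \frac{1}{100} = \frac{299}{100} \approx 2.99$)
$g y 54 = \frac{299}{100} \cdot 17 \cdot 54 = \frac{5083}{100} \cdot 54 = \frac{137241}{50}$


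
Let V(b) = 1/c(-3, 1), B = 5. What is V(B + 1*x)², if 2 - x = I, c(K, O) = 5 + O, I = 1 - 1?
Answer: 1/36 ≈ 0.027778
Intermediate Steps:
I = 0
x = 2 (x = 2 - 1*0 = 2 + 0 = 2)
V(b) = ⅙ (V(b) = 1/(5 + 1) = 1/6 = ⅙)
V(B + 1*x)² = (⅙)² = 1/36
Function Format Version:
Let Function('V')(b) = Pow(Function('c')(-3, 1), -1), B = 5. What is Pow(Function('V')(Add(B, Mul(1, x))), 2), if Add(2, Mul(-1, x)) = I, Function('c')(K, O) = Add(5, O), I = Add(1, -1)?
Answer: Rational(1, 36) ≈ 0.027778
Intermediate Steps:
I = 0
x = 2 (x = Add(2, Mul(-1, 0)) = Add(2, 0) = 2)
Function('V')(b) = Rational(1, 6) (Function('V')(b) = Pow(Add(5, 1), -1) = Pow(6, -1) = Rational(1, 6))
Pow(Function('V')(Add(B, Mul(1, x))), 2) = Pow(Rational(1, 6), 2) = Rational(1, 36)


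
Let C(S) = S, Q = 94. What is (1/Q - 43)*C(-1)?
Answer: 4041/94 ≈ 42.989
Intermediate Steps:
(1/Q - 43)*C(-1) = (1/94 - 43)*(-1) = -4041/94*(-1) = 4041/94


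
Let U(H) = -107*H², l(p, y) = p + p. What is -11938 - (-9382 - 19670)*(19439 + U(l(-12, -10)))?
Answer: -1225802974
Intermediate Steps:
l(p, y) = 2*p
-11938 - (-9382 - 19670)*(19439 + U(l(-12, -10))) = -11938 - (-9382 - 19670)*(19439 - 107*(2*(-12))²) = -11938 - (-29052)*(19439 - 107*(-24)²) = -11938 - (-29052)*(19439 - 107*576) = -11938 - (-29052)*(19439 - 61632) = -11938 - (-29052)*(-42193) = -11938 - 1*1225791036 = -11938 - 1225791036 = -1225802974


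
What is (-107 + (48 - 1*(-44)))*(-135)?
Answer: 2025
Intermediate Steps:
(-107 + (48 - 1*(-44)))*(-135) = (-107 + (48 + 44))*(-135) = (-107 + 92)*(-135) = -15*(-135) = 2025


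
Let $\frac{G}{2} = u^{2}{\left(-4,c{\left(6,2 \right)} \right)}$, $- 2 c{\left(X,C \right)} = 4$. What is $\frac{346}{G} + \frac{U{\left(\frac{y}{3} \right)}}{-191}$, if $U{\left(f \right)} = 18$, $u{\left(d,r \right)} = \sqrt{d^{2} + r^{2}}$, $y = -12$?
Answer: $\frac{32683}{3820} \approx 8.5558$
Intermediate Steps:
$c{\left(X,C \right)} = -2$ ($c{\left(X,C \right)} = \left(- \frac{1}{2}\right) 4 = -2$)
$G = 40$ ($G = 2 \left(\sqrt{\left(-4\right)^{2} + \left(-2\right)^{2}}\right)^{2} = 2 \left(\sqrt{16 + 4}\right)^{2} = 2 \left(\sqrt{20}\right)^{2} = 2 \left(2 \sqrt{5}\right)^{2} = 2 \cdot 20 = 40$)
$\frac{346}{G} + \frac{U{\left(\frac{y}{3} \right)}}{-191} = \frac{346}{40} + \frac{18}{-191} = 346 \cdot \frac{1}{40} + 18 \left(- \frac{1}{191}\right) = \frac{173}{20} - \frac{18}{191} = \frac{32683}{3820}$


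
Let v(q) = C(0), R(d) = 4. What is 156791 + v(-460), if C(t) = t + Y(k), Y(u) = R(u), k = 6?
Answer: 156795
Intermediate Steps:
Y(u) = 4
C(t) = 4 + t (C(t) = t + 4 = 4 + t)
v(q) = 4 (v(q) = 4 + 0 = 4)
156791 + v(-460) = 156791 + 4 = 156795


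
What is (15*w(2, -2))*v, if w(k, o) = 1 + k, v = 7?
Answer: 315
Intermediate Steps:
(15*w(2, -2))*v = (15*(1 + 2))*7 = (15*3)*7 = 45*7 = 315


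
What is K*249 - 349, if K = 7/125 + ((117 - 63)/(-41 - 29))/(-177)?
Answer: -17241241/51625 ≈ -333.97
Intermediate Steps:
K = 3116/51625 (K = 7*(1/125) + (54/(-70))*(-1/177) = 7/125 + (54*(-1/70))*(-1/177) = 7/125 - 27/35*(-1/177) = 7/125 + 9/2065 = 3116/51625 ≈ 0.060358)
K*249 - 349 = (3116/51625)*249 - 349 = 775884/51625 - 349 = -17241241/51625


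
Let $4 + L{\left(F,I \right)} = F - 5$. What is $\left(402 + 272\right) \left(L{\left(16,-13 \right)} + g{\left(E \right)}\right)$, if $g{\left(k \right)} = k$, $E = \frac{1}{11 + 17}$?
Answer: $\frac{66389}{14} \approx 4742.1$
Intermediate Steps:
$E = \frac{1}{28} \approx 0.035714$
$L{\left(F,I \right)} = -9 + F$ ($L{\left(F,I \right)} = -4 + \left(F - 5\right) = -4 + \left(-5 + F\right) = -9 + F$)
$\left(402 + 272\right) \left(L{\left(16,-13 \right)} + g{\left(E \right)}\right) = \left(402 + 272\right) \left(\left(-9 + 16\right) + \frac{1}{28}\right) = 674 \left(7 + \frac{1}{28}\right) = 674 \cdot \frac{197}{28} = \frac{66389}{14}$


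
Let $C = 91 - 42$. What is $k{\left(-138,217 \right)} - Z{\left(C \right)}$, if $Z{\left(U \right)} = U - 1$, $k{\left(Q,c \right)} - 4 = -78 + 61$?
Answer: $-61$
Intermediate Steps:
$C = 49$
$k{\left(Q,c \right)} = -13$ ($k{\left(Q,c \right)} = 4 + \left(-78 + 61\right) = 4 - 17 = -13$)
$Z{\left(U \right)} = -1 + U$
$k{\left(-138,217 \right)} - Z{\left(C \right)} = -13 - \left(-1 + 49\right) = -13 - 48 = -61$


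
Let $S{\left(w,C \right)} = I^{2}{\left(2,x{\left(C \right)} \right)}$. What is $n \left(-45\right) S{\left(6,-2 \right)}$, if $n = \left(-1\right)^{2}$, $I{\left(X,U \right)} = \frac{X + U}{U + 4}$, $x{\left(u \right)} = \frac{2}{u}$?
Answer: $-5$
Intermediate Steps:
$I{\left(X,U \right)} = \frac{U + X}{4 + U}$
$n = 1$
$S{\left(w,C \right)} = \frac{\left(2 + \frac{2}{C}\right)^{2}}{\left(4 + \frac{2}{C}\right)^{2}}$ ($S{\left(w,C \right)} = \left(\frac{\frac{2}{C} + 2}{4 + \frac{2}{C}}\right)^{2} = \left(\frac{2 + \frac{2}{C}}{4 + \frac{2}{C}}\right)^{2} = \frac{\left(2 + \frac{2}{C}\right)^{2}}{\left(4 + \frac{2}{C}\right)^{2}}$)
$n \left(-45\right) S{\left(6,-2 \right)} = 1 \left(-45\right) \frac{\left(1 - 2\right)^{2}}{\left(1 + 2 \left(-2\right)\right)^{2}} = - 45 \frac{\left(-1\right)^{2}}{\left(1 - 4\right)^{2}} = - 45 \cdot 1 \cdot \frac{1}{9} = \left(-45\right) \frac{1}{9} = -5$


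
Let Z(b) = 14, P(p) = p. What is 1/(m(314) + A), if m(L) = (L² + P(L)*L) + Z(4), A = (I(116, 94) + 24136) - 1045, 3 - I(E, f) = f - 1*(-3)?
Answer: 1/220203 ≈ 4.5413e-6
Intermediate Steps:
I(E, f) = -f (I(E, f) = 3 - (f - 1*(-3)) = 3 - (f + 3) = 3 - (3 + f) = 3 + (-3 - f) = -f)
A = 22997 (A = (-1*94 + 24136) - 1045 = (-94 + 24136) - 1045 = 24042 - 1045 = 22997)
m(L) = 14 + 2*L² (m(L) = (L² + L*L) + 14 = (L² + L²) + 14 = 2*L² + 14 = 14 + 2*L²)
1/(m(314) + A) = 1/((14 + 2*314²) + 22997) = 1/((14 + 2*98596) + 22997) = 1/((14 + 197192) + 22997) = 1/(197206 + 22997) = 1/220203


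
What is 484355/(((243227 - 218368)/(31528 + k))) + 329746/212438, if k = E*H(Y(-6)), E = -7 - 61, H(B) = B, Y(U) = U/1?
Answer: 1643037965378227/2640498121 ≈ 6.2225e+5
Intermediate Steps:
Y(U) = U (Y(U) = U*1 = U)
E = -68
k = 408 (k = -68*(-6) = 408)
484355/(((243227 - 218368)/(31528 + k))) + 329746/212438 = 484355/(((243227 - 218368)/(31528 + 408))) + 329746/212438 = 484355/((24859/31936)) + 329746*(1/212438) = 484355/((24859*(1/31936))) + 164873/106219 = 484355/(24859/31936) + 164873/106219 = 484355*(31936/24859) + 164873/106219 = 15468361280/24859 + 164873/106219 = 1643037965378227/2640498121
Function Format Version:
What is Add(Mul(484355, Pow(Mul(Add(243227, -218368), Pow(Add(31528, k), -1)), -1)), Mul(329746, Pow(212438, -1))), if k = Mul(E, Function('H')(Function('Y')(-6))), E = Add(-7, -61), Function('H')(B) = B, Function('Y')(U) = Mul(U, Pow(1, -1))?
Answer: Rational(1643037965378227, 2640498121) ≈ 6.2225e+5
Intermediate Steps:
Function('Y')(U) = U (Function('Y')(U) = Mul(U, 1) = U)
E = -68
k = 408 (k = Mul(-68, -6) = 408)
Add(Mul(484355, Pow(Mul(Add(243227, -218368), Pow(Add(31528, k), -1)), -1)), Mul(329746, Pow(212438, -1))) = Add(Mul(484355, Pow(Mul(Add(243227, -218368), Pow(Add(31528, 408), -1)), -1)), Mul(329746, Pow(212438, -1))) = Add(Mul(484355, Pow(Mul(24859, Pow(31936, -1)), -1)), Mul(329746, Rational(1, 212438))) = Add(Mul(484355, Pow(Mul(24859, Rational(1, 31936)), -1)), Rational(164873, 106219)) = Add(Mul(484355, Pow(Rational(24859, 31936), -1)), Rational(164873, 106219)) = Add(Mul(484355, Rational(31936, 24859)), Rational(164873, 106219)) = Add(Rational(15468361280, 24859), Rational(164873, 106219)) = Rational(1643037965378227, 2640498121)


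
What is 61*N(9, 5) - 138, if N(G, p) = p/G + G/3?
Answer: 710/9 ≈ 78.889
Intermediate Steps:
N(G, p) = G/3 + p/G (N(G, p) = p/G + G*(⅓) = p/G + G/3 = G/3 + p/G)
61*N(9, 5) - 138 = 61*((⅓)*9 + 5/9) - 138 = 61*(3 + 5*(⅑)) - 138 = 61*(3 + 5/9) - 138 = 61*(32/9) - 138 = 1952/9 - 138 = 710/9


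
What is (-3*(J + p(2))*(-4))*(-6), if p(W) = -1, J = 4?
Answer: -216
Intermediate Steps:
(-3*(J + p(2))*(-4))*(-6) = (-3*(4 - 1)*(-4))*(-6) = (-3*3*(-4))*(-6) = -9*(-4)*(-6) = 36*(-6) = -216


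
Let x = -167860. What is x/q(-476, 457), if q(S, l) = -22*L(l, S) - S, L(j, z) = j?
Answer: 83930/4789 ≈ 17.526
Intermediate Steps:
q(S, l) = -S - 22*l (q(S, l) = -22*l - S = -S - 22*l)
x/q(-476, 457) = -167860/(-1*(-476) - 22*457) = -167860/(476 - 10054) = -167860/(-9578) = -167860*(-1/9578) = 83930/4789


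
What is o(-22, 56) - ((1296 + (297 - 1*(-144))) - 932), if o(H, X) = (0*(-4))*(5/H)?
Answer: -805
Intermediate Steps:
o(H, X) = 0 (o(H, X) = 0*(5/H) = 0)
o(-22, 56) - ((1296 + (297 - 1*(-144))) - 932) = 0 - ((1296 + (297 - 1*(-144))) - 932) = 0 - ((1296 + (297 + 144)) - 932) = 0 - ((1296 + 441) - 932) = 0 - (1737 - 932) = 0 - 1*805 = 0 - 805 = -805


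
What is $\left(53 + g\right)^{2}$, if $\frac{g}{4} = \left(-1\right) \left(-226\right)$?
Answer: $915849$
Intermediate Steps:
$g = 904$ ($g = 4 \left(\left(-1\right) \left(-226\right)\right) = 4 \cdot 226 = 904$)
$\left(53 + g\right)^{2} = \left(53 + 904\right)^{2} = 957^{2} = 915849$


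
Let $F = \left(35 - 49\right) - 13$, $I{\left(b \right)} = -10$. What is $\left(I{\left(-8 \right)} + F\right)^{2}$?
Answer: $1369$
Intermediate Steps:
$F = -27$ ($F = -14 - 13 = -27$)
$\left(I{\left(-8 \right)} + F\right)^{2} = \left(-10 - 27\right)^{2} = \left(-37\right)^{2} = 1369$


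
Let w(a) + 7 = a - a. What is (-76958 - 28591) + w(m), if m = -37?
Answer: -105556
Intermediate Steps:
w(a) = -7 (w(a) = -7 + (a - a) = -7 + 0 = -7)
(-76958 - 28591) + w(m) = (-76958 - 28591) - 7 = -105549 - 7 = -105556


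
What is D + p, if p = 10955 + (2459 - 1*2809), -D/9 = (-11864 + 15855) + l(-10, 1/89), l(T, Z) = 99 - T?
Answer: -26295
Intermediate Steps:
D = -36900 (D = -9*((-11864 + 15855) + (99 - 1*(-10))) = -9*(3991 + (99 + 10)) = -9*(3991 + 109) = -9*4100 = -36900)
p = 10605 (p = 10955 + (2459 - 2809) = 10955 - 350 = 10605)
D + p = -36900 + 10605 = -26295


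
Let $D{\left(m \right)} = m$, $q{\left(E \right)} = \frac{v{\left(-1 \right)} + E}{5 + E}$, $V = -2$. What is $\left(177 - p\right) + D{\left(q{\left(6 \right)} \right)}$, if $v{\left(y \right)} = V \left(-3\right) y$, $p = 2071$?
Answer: $-1894$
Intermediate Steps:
$v{\left(y \right)} = 6 y$ ($v{\left(y \right)} = \left(-2\right) \left(-3\right) y = 6 y$)
$q{\left(E \right)} = \frac{-6 + E}{5 + E}$ ($q{\left(E \right)} = \frac{6 \left(-1\right) + E}{5 + E} = \frac{-6 + E}{5 + E}$)
$\left(177 - p\right) + D{\left(q{\left(6 \right)} \right)} = \left(177 - 2071\right) + \frac{-6 + 6}{5 + 6} = \left(177 - 2071\right) + \frac{1}{11} \cdot 0 = -1894 + \frac{1}{11} \cdot 0 = -1894 + 0 = -1894$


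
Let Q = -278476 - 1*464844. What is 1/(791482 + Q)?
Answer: 1/48162 ≈ 2.0763e-5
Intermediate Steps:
Q = -743320 (Q = -278476 - 464844 = -743320)
1/(791482 + Q) = 1/(791482 - 743320) = 1/48162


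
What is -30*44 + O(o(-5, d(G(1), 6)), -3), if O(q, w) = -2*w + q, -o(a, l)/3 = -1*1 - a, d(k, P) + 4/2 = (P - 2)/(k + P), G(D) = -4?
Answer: -1326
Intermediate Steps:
d(k, P) = -2 + (-2 + P)/(P + k) (d(k, P) = -2 + (P - 2)/(k + P) = -2 + (-2 + P)/(P + k))
o(a, l) = 3 + 3*a (o(a, l) = -3*(-1*1 - a) = -3*(-1 - a) = 3 + 3*a)
O(q, w) = q - 2*w
-30*44 + O(o(-5, d(G(1), 6)), -3) = -30*44 + ((3 + 3*(-5)) - 2*(-3)) = -1320 + ((3 - 15) + 6) = -1320 + (-12 + 6) = -1320 - 6 = -1326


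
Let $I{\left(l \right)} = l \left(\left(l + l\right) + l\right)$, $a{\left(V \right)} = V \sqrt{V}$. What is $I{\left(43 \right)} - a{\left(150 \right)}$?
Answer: $5547 - 750 \sqrt{6} \approx 3709.9$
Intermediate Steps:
$a{\left(V \right)} = V^{\frac{3}{2}}$
$I{\left(l \right)} = 3 l^{2}$ ($I{\left(l \right)} = l \left(2 l + l\right) = l 3 l = 3 l^{2}$)
$I{\left(43 \right)} - a{\left(150 \right)} = 3 \cdot 43^{2} - 150^{\frac{3}{2}} = 3 \cdot 1849 - 750 \sqrt{6} = 5547 - 750 \sqrt{6}$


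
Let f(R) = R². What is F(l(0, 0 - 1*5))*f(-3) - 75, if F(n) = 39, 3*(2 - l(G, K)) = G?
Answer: 276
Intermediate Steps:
l(G, K) = 2 - G/3
F(l(0, 0 - 1*5))*f(-3) - 75 = 39*(-3)² - 75 = 39*9 - 75 = 351 - 75 = 276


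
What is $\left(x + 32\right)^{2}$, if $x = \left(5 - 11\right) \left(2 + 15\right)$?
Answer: $4900$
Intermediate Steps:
$x = -102$ ($x = \left(-6\right) 17 = -102$)
$\left(x + 32\right)^{2} = \left(-102 + 32\right)^{2} = \left(-70\right)^{2} = 4900$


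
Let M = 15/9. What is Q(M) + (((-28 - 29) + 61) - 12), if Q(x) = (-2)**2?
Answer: -4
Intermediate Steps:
M = 5/3 (M = 15*(1/9) = 5/3 ≈ 1.6667)
Q(x) = 4
Q(M) + (((-28 - 29) + 61) - 12) = 4 + (((-28 - 29) + 61) - 12) = 4 + ((-57 + 61) - 12) = 4 + (4 - 12) = 4 - 8 = -4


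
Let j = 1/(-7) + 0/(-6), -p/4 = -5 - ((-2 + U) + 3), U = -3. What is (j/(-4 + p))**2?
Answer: 1/3136 ≈ 0.00031888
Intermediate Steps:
p = 12 (p = -4*(-5 - ((-2 - 3) + 3)) = -4*(-5 - (-5 + 3)) = -4*(-5 - 1*(-2)) = -4*(-5 + 2) = -4*(-3) = 12)
j = -1/7 (j = 1*(-1/7) + 0*(-1/6) = -1/7 + 0 = -1/7 ≈ -0.14286)
(j/(-4 + p))**2 = (-1/(7*(-4 + 12)))**2 = (-1/7/8)**2 = (-1/7*1/8)**2 = (-1/56)**2 = 1/3136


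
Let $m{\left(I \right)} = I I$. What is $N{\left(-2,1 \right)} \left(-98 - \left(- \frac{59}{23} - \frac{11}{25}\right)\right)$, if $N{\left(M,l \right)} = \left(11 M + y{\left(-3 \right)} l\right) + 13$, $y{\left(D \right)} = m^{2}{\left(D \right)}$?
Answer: $- \frac{3932784}{575} \approx -6839.6$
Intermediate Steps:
$m{\left(I \right)} = I^{2}$
$y{\left(D \right)} = D^{4}$ ($y{\left(D \right)} = \left(D^{2}\right)^{2} = D^{4}$)
$N{\left(M,l \right)} = 13 + 11 M + 81 l$ ($N{\left(M,l \right)} = \left(11 M + \left(-3\right)^{4} l\right) + 13 = \left(11 M + 81 l\right) + 13 = 13 + 11 M + 81 l$)
$N{\left(-2,1 \right)} \left(-98 - \left(- \frac{59}{23} - \frac{11}{25}\right)\right) = \left(13 + 11 \left(-2\right) + 81 \cdot 1\right) \left(-98 - \left(- \frac{59}{23} - \frac{11}{25}\right)\right) = \left(13 - 22 + 81\right) \left(-98 - - \frac{1728}{575}\right) = 72 \left(-98 + \left(\frac{59}{23} + \frac{11}{25}\right)\right) = 72 \left(-98 + \frac{1728}{575}\right) = 72 \left(- \frac{54622}{575}\right) = - \frac{3932784}{575}$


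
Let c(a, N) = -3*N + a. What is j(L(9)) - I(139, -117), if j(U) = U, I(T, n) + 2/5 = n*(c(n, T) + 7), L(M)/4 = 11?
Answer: -308073/5 ≈ -61615.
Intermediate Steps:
c(a, N) = a - 3*N
L(M) = 44 (L(M) = 4*11 = 44)
I(T, n) = -⅖ + n*(7 + n - 3*T) (I(T, n) = -⅖ + n*((n - 3*T) + 7) = -⅖ + n*(7 + n - 3*T))
j(L(9)) - I(139, -117) = 44 - (-⅖ + 7*(-117) - 1*(-117)*(-1*(-117) + 3*139)) = 44 - (-⅖ - 819 - 1*(-117)*(117 + 417)) = 44 - (-⅖ - 819 - 1*(-117)*534) = 44 - (-⅖ - 819 + 62478) = 44 - 1*308293/5 = 44 - 308293/5 = -308073/5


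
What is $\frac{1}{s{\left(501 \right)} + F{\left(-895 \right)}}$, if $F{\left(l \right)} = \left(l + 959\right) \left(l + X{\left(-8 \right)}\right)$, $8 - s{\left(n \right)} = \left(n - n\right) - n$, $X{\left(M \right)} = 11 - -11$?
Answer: $- \frac{1}{55363} \approx -1.8063 \cdot 10^{-5}$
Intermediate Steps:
$X{\left(M \right)} = 22$ ($X{\left(M \right)} = 11 + 11 = 22$)
$s{\left(n \right)} = 8 + n$ ($s{\left(n \right)} = 8 - \left(\left(n - n\right) - n\right) = 8 - \left(0 - n\right) = 8 - - n = 8 + n$)
$F{\left(l \right)} = \left(22 + l\right) \left(959 + l\right)$ ($F{\left(l \right)} = \left(l + 959\right) \left(l + 22\right) = \left(959 + l\right) \left(22 + l\right) = \left(22 + l\right) \left(959 + l\right)$)
$\frac{1}{s{\left(501 \right)} + F{\left(-895 \right)}} = \frac{1}{\left(8 + 501\right) + \left(21098 + \left(-895\right)^{2} + 981 \left(-895\right)\right)} = \frac{1}{509 + \left(21098 + 801025 - 877995\right)} = \frac{1}{509 - 55872} = \frac{1}{-55363} = - \frac{1}{55363}$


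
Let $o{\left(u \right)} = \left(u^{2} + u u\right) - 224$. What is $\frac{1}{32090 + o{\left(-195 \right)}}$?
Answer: $\frac{1}{107916} \approx 9.2665 \cdot 10^{-6}$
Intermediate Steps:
$o{\left(u \right)} = -224 + 2 u^{2}$ ($o{\left(u \right)} = \left(u^{2} + u^{2}\right) - 224 = 2 u^{2} - 224 = -224 + 2 u^{2}$)
$\frac{1}{32090 + o{\left(-195 \right)}} = \frac{1}{32090 - \left(224 - 2 \left(-195\right)^{2}\right)} = \frac{1}{32090 + \left(-224 + 2 \cdot 38025\right)} = \frac{1}{32090 + \left(-224 + 76050\right)} = \frac{1}{32090 + 75826} = \frac{1}{107916}$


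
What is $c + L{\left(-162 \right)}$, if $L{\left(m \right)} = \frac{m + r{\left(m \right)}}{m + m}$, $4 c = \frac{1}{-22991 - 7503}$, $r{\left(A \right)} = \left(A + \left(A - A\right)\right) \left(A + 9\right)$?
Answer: $- \frac{9270177}{121976} \approx -76.0$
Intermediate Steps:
$r{\left(A \right)} = A \left(9 + A\right)$ ($r{\left(A \right)} = \left(A + 0\right) \left(9 + A\right) = A \left(9 + A\right)$)
$c = - \frac{1}{121976}$ ($c = \frac{1}{4 \left(-22991 - 7503\right)} = \frac{1}{4 \left(-30494\right)} = \frac{1}{4} \left(- \frac{1}{30494}\right) = - \frac{1}{121976} \approx -8.1983 \cdot 10^{-6}$)
$L{\left(m \right)} = \frac{m + m \left(9 + m\right)}{2 m}$ ($L{\left(m \right)} = \frac{m + m \left(9 + m\right)}{m + m} = \frac{m + m \left(9 + m\right)}{2 m}$)
$c + L{\left(-162 \right)} = - \frac{1}{121976} + \left(5 + \frac{1}{2} \left(-162\right)\right) = - \frac{1}{121976} + \left(5 - 81\right) = - \frac{1}{121976} - 76 = - \frac{9270177}{121976}$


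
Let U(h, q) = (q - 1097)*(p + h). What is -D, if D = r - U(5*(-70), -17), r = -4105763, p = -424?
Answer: 4967999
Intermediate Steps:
U(h, q) = (-1097 + q)*(-424 + h) (U(h, q) = (q - 1097)*(-424 + h) = (-1097 + q)*(-424 + h))
D = -4967999 (D = -4105763 - (465128 - 5485*(-70) - 424*(-17) + (5*(-70))*(-17)) = -4105763 - (465128 - 1097*(-350) + 7208 - 350*(-17)) = -4105763 - (465128 + 383950 + 7208 + 5950) = -4105763 - 1*862236 = -4105763 - 862236 = -4967999)
-D = -1*(-4967999) = 4967999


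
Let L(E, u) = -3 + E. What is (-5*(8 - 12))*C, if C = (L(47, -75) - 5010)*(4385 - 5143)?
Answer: 75284560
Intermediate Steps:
C = 3764228 (C = ((-3 + 47) - 5010)*(4385 - 5143) = (44 - 5010)*(-758) = -4966*(-758) = 3764228)
(-5*(8 - 12))*C = -5*(8 - 12)*3764228 = -5*(-4)*3764228 = 20*3764228 = 75284560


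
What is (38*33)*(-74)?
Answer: -92796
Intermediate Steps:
(38*33)*(-74) = 1254*(-74) = -92796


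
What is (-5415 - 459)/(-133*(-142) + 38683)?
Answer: -5874/57569 ≈ -0.10203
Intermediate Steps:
(-5415 - 459)/(-133*(-142) + 38683) = -5874/(18886 + 38683) = -5874/57569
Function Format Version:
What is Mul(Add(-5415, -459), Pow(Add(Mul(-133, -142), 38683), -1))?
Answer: Rational(-5874, 57569) ≈ -0.10203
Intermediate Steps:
Mul(Add(-5415, -459), Pow(Add(Mul(-133, -142), 38683), -1)) = Mul(-5874, Pow(Add(18886, 38683), -1)) = Mul(-5874, Pow(57569, -1)) = Mul(-5874, Rational(1, 57569)) = Rational(-5874, 57569)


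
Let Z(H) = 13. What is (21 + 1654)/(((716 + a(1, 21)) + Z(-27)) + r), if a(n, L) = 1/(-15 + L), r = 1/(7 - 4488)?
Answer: 45034050/19604369 ≈ 2.2971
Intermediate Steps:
r = -1/4481 (r = 1/(-4481) = -1/4481 ≈ -0.00022316)
(21 + 1654)/(((716 + a(1, 21)) + Z(-27)) + r) = (21 + 1654)/(((716 + 1/(-15 + 21)) + 13) - 1/4481) = 1675/(((716 + 1/6) + 13) - 1/4481) = 1675/((4297/6 + 13) - 1/4481) = 1675/(4375/6 - 1/4481) = 1675/(19604369/26886) = 1675*(26886/19604369) = 45034050/19604369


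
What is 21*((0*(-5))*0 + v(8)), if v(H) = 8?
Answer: 168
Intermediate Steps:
21*((0*(-5))*0 + v(8)) = 21*((0*(-5))*0 + 8) = 21*(0*0 + 8) = 21*(0 + 8) = 21*8 = 168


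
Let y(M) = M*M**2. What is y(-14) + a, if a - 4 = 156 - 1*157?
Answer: -2741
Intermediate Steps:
a = 3 (a = 4 + (156 - 1*157) = 4 + (156 - 157) = 4 - 1 = 3)
y(M) = M**3
y(-14) + a = (-14)**3 + 3 = -2744 + 3 = -2741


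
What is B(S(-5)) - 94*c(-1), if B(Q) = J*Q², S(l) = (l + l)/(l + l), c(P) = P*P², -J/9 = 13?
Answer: -23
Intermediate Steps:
J = -117 (J = -9*13 = -117)
c(P) = P³
S(l) = 1 (S(l) = (2*l)/((2*l)) = (2*l)*(1/(2*l)) = 1)
B(Q) = -117*Q²
B(S(-5)) - 94*c(-1) = -117*1² - 94*(-1)³ = -117*1 - 94*(-1) = -117 + 94 = -23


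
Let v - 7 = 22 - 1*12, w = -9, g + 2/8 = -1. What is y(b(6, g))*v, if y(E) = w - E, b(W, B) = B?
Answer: -527/4 ≈ -131.75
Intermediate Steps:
g = -5/4 (g = -¼ - 1 = -5/4 ≈ -1.2500)
y(E) = -9 - E
v = 17 (v = 7 + (22 - 1*12) = 7 + (22 - 12) = 7 + 10 = 17)
y(b(6, g))*v = (-9 - 1*(-5/4))*17 = (-9 + 5/4)*17 = -31/4*17 = -527/4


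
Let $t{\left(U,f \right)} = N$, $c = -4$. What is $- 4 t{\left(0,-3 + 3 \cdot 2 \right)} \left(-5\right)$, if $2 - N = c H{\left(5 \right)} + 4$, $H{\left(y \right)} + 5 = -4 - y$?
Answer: $-1160$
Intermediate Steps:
$H{\left(y \right)} = -9 - y$ ($H{\left(y \right)} = -5 - \left(4 + y\right) = -9 - y$)
$N = -58$ ($N = 2 - \left(- 4 \left(-9 - 5\right) + 4\right) = 2 - \left(\left(-4\right) \left(-14\right) + 4\right) = 2 - \left(56 + 4\right) = 2 - 60 = -58$)
$t{\left(U,f \right)} = -58$
$- 4 t{\left(0,-3 + 3 \cdot 2 \right)} \left(-5\right) = \left(-4\right) \left(-58\right) \left(-5\right) = 232 \left(-5\right) = -1160$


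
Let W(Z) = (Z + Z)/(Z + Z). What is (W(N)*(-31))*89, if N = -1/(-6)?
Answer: -2759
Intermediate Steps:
N = ⅙ (N = -1*(-⅙) = ⅙ ≈ 0.16667)
W(Z) = 1 (W(Z) = (2*Z)/((2*Z)) = (2*Z)*(1/(2*Z)) = 1)
(W(N)*(-31))*89 = (1*(-31))*89 = -31*89 = -2759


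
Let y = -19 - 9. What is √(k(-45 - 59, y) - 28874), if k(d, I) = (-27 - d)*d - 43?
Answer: 5*I*√1477 ≈ 192.16*I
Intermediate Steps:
y = -28
k(d, I) = -43 + d*(-27 - d) (k(d, I) = d*(-27 - d) - 43 = -43 + d*(-27 - d))
√(k(-45 - 59, y) - 28874) = √((-43 - (-45 - 59)² - 27*(-45 - 59)) - 28874) = √((-43 - 1*(-104)² - 27*(-104)) - 28874) = √((-43 - 1*10816 + 2808) - 28874) = √((-43 - 10816 + 2808) - 28874) = √(-8051 - 28874) = √(-36925) = 5*I*√1477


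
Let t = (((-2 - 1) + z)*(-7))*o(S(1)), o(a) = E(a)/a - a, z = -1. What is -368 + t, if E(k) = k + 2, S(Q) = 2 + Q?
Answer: -1216/3 ≈ -405.33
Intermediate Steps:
E(k) = 2 + k
o(a) = -a + (2 + a)/a (o(a) = (2 + a)/a - a = -a + (2 + a)/a)
t = -112/3 (t = (((-2 - 1) - 1)*(-7))*(1 - (2 + 1) + 2/(2 + 1)) = ((-3 - 1)*(-7))*(1 - 1*3 + 2/3) = (-4*(-7))*(1 - 3 + 2*(⅓)) = 28*(1 - 3 + ⅔) = 28*(-4/3) = -112/3 ≈ -37.333)
-368 + t = -368 - 112/3 = -1216/3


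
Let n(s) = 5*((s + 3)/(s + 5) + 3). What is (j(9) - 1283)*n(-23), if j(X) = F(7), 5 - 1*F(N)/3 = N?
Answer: -238465/9 ≈ -26496.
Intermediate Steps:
F(N) = 15 - 3*N
j(X) = -6 (j(X) = 15 - 3*7 = 15 - 21 = -6)
n(s) = 15 + 5*(3 + s)/(5 + s) (n(s) = 5*((3 + s)/(5 + s) + 3) = 5*(3 + (3 + s)/(5 + s)) = 15 + 5*(3 + s)/(5 + s))
(j(9) - 1283)*n(-23) = (-6 - 1283)*(10*(9 + 2*(-23))/(5 - 23)) = -12890*(9 - 46)/(-18) = -12890*(-1)*(-37)/18 = -1289*185/9 = -238465/9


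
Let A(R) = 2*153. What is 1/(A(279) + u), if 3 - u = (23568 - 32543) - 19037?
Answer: 1/28321 ≈ 3.5309e-5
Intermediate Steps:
A(R) = 306
u = 28015 (u = 3 - ((23568 - 32543) - 19037) = 3 - (-8975 - 19037) = 3 - 1*(-28012) = 3 + 28012 = 28015)
1/(A(279) + u) = 1/(306 + 28015) = 1/28321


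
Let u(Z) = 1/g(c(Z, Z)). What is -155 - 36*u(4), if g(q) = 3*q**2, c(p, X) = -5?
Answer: -3887/25 ≈ -155.48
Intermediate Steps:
u(Z) = 1/75 (u(Z) = 1/(3*(-5)**2) = 1/(3*25) = 1/75)
-155 - 36*u(4) = -155 - 36*1/75 = -155 - 12/25 = -3887/25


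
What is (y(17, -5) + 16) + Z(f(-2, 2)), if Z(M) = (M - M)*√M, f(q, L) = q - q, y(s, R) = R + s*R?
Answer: -74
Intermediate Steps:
y(s, R) = R + R*s
f(q, L) = 0
Z(M) = 0 (Z(M) = 0*√M = 0)
(y(17, -5) + 16) + Z(f(-2, 2)) = (-5*(1 + 17) + 16) + 0 = (-5*18 + 16) + 0 = (-90 + 16) + 0 = -74 + 0 = -74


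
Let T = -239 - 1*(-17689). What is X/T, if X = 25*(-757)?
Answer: -757/698 ≈ -1.0845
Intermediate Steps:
T = 17450 (T = -239 + 17689 = 17450)
X = -18925
X/T = -18925/17450 = -18925*1/17450 = -757/698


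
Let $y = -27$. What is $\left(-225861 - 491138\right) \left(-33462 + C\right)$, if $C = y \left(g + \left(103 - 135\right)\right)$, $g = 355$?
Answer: $30245168817$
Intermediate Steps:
$C = -8721$ ($C = - 27 \left(355 + \left(103 - 135\right)\right) = - 27 \left(355 - 32\right) = \left(-27\right) 323 = -8721$)
$\left(-225861 - 491138\right) \left(-33462 + C\right) = \left(-225861 - 491138\right) \left(-33462 - 8721\right) = \left(-716999\right) \left(-42183\right) = 30245168817$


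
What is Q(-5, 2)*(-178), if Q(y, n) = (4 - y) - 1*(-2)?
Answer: -1958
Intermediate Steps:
Q(y, n) = 6 - y (Q(y, n) = (4 - y) + 2 = 6 - y)
Q(-5, 2)*(-178) = (6 - 1*(-5))*(-178) = (6 + 5)*(-178) = 11*(-178) = -1958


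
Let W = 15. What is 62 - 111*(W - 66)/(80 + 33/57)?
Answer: 202481/1531 ≈ 132.25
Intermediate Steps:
62 - 111*(W - 66)/(80 + 33/57) = 62 - 111*(15 - 66)/(80 + 33/57) = 62 - (-5661)/(80 + 33*(1/57)) = 62 - (-5661)/(80 + 11/19) = 62 - (-5661)/1531/19 = 62 - (-5661)*19/1531 = 62 - 111*(-969/1531) = 62 + 107559/1531 = 202481/1531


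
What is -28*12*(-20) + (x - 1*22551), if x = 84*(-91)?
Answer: -23475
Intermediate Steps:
x = -7644
-28*12*(-20) + (x - 1*22551) = -28*12*(-20) + (-7644 - 1*22551) = -336*(-20) + (-7644 - 22551) = 6720 - 30195 = -23475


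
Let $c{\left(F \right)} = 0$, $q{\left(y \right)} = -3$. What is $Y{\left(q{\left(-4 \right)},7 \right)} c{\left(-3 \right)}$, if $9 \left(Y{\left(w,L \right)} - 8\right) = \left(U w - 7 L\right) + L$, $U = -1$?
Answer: $0$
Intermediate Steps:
$Y{\left(w,L \right)} = 8 - \frac{2 L}{3} - \frac{w}{9}$ ($Y{\left(w,L \right)} = 8 + \frac{\left(- w - 7 L\right) + L}{9} = 8 + \frac{- w - 6 L}{9} = 8 - \left(\frac{w}{9} + \frac{2 L}{3}\right) = 8 - \frac{2 L}{3} - \frac{w}{9}$)
$Y{\left(q{\left(-4 \right)},7 \right)} c{\left(-3 \right)} = \left(8 - \frac{14}{3} - - \frac{1}{3}\right) 0 = \left(8 - \frac{14}{3} + \frac{1}{3}\right) 0 = \frac{11}{3} \cdot 0 = 0$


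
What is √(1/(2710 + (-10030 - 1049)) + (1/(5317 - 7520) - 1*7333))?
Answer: I*√2492630179730497921/18436907 ≈ 85.633*I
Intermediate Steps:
√(1/(2710 + (-10030 - 1049)) + (1/(5317 - 7520) - 1*7333)) = √(1/(2710 - 11079) + (1/(-2203) - 7333)) = √(1/(-8369) + (-1/2203 - 7333)) = √(-1/8369 - 16154600/2203) = √(-135197849603/18436907) = I*√2492630179730497921/18436907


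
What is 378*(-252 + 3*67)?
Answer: -19278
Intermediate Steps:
378*(-252 + 3*67) = 378*(-252 + 201) = 378*(-51) = -19278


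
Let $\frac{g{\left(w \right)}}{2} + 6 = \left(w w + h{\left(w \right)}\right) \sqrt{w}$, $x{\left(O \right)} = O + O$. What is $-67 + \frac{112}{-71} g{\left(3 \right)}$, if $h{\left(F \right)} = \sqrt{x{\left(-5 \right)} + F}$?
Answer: $- \frac{3413}{71} - \frac{2016 \sqrt{3}}{71} - \frac{224 i \sqrt{21}}{71} \approx -97.251 - 14.458 i$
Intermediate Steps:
$x{\left(O \right)} = 2 O$
$h{\left(F \right)} = \sqrt{-10 + F}$ ($h{\left(F \right)} = \sqrt{2 \left(-5\right) + F} = \sqrt{-10 + F}$)
$g{\left(w \right)} = -12 + 2 \sqrt{w} \left(w^{2} + \sqrt{-10 + w}\right)$ ($g{\left(w \right)} = -12 + 2 \left(w w + \sqrt{-10 + w}\right) \sqrt{w} = -12 + 2 \left(w^{2} + \sqrt{-10 + w}\right) \sqrt{w} = -12 + 2 \sqrt{w} \left(w^{2} + \sqrt{-10 + w}\right)$)
$-67 + \frac{112}{-71} g{\left(3 \right)} = -67 + \frac{112}{-71} \left(-12 + 2 \cdot 3^{\frac{5}{2}} + 2 \sqrt{3} \sqrt{-10 + 3}\right) = -67 + 112 \left(- \frac{1}{71}\right) \left(-12 + 2 \cdot 9 \sqrt{3} + 2 \sqrt{3} \sqrt{-7}\right) = -67 - \frac{112 \left(-12 + 18 \sqrt{3} + 2 \sqrt{3} i \sqrt{7}\right)}{71} = -67 - \frac{112 \left(-12 + 18 \sqrt{3} + 2 i \sqrt{21}\right)}{71} = -67 - \left(- \frac{1344}{71} + \frac{2016 \sqrt{3}}{71} + \frac{224 i \sqrt{21}}{71}\right) = - \frac{3413}{71} - \frac{2016 \sqrt{3}}{71} - \frac{224 i \sqrt{21}}{71}$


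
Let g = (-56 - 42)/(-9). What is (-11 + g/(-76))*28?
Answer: -53354/171 ≈ -312.01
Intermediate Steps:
g = 98/9 (g = -98*(-⅑) = 98/9 ≈ 10.889)
(-11 + g/(-76))*28 = (-11 + (98/9)/(-76))*28 = (-11 + (98/9)*(-1/76))*28 = (-11 - 49/342)*28 = -3811/342*28 = -53354/171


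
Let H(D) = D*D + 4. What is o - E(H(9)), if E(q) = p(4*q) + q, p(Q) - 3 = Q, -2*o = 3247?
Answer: -4103/2 ≈ -2051.5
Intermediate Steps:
o = -3247/2 (o = -½*3247 = -3247/2 ≈ -1623.5)
p(Q) = 3 + Q
H(D) = 4 + D² (H(D) = D² + 4 = 4 + D²)
E(q) = 3 + 5*q (E(q) = (3 + 4*q) + q = 3 + 5*q)
o - E(H(9)) = -3247/2 - (3 + 5*(4 + 9²)) = -3247/2 - (3 + 5*(4 + 81)) = -3247/2 - (3 + 5*85) = -3247/2 - (3 + 425) = -3247/2 - 1*428 = -3247/2 - 428 = -4103/2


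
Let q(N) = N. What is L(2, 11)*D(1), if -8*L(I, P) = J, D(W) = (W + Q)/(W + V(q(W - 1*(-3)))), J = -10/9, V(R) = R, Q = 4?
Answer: 5/36 ≈ 0.13889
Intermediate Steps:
J = -10/9 (J = -10*⅑ = -10/9 ≈ -1.1111)
D(W) = (4 + W)/(3 + 2*W) (D(W) = (W + 4)/(W + (W - 1*(-3))) = (4 + W)/(W + (W + 3)) = (4 + W)/(W + (3 + W)) = (4 + W)/(3 + 2*W))
L(I, P) = 5/36 (L(I, P) = -⅛*(-10/9) = 5/36)
L(2, 11)*D(1) = 5*((4 + 1)/(3 + 2*1))/36 = 5*(5/(3 + 2))/36 = 5*(5/5)/36 = 5*((⅕)*5)/36 = (5/36)*1 = 5/36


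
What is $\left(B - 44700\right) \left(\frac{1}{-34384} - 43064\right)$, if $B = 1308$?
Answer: $\frac{4015692508824}{2149} \approx 1.8686 \cdot 10^{9}$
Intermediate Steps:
$\left(B - 44700\right) \left(\frac{1}{-34384} - 43064\right) = \left(1308 - 44700\right) \left(\frac{1}{-34384} - 43064\right) = - 43392 \left(- \frac{1}{34384} - 43064\right) = \left(-43392\right) \left(- \frac{1480712577}{34384}\right) = \frac{4015692508824}{2149}$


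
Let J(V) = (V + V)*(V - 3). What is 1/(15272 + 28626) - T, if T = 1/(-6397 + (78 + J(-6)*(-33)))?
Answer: 53781/433843934 ≈ 0.00012396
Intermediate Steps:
J(V) = 2*V*(-3 + V) (J(V) = (2*V)*(-3 + V) = 2*V*(-3 + V))
T = -1/9883 (T = 1/(-6397 + (78 + (2*(-6)*(-3 - 6))*(-33))) = 1/(-6397 + (78 + (2*(-6)*(-9))*(-33))) = 1/(-6397 + (78 + 108*(-33))) = 1/(-6397 + (78 - 3564)) = 1/(-6397 - 3486) = 1/(-9883) = -1/9883 ≈ -0.00010118)
1/(15272 + 28626) - T = 1/(15272 + 28626) - 1*(-1/9883) = 1/43898 + 1/9883 = 53781/433843934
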